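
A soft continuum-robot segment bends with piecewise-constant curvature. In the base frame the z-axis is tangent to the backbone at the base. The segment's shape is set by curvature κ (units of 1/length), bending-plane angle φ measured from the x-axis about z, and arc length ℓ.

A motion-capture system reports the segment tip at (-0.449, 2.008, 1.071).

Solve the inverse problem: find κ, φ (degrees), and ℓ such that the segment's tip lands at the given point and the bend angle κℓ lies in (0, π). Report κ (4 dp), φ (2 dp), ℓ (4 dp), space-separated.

0.7648 102.60 2.8527

ρ = √(x²+y²) = √(-0.449² + 2.008²) = 2.05759
φ = atan2(y, x) mod 360° = atan2(2.008, -0.449) = 102.6043°
|p|² = ρ² + z² = 2.05759² + 1.071² = 5.38071
κ = 2ρ / |p|² = 2×2.05759 / 5.38071 = 0.76480
θ = 2·atan2(ρ, z) = 2·atan2(2.05759, 1.071) = 2.18175 rad
ℓ = θ/κ = 2.18175/0.76480 = 2.85270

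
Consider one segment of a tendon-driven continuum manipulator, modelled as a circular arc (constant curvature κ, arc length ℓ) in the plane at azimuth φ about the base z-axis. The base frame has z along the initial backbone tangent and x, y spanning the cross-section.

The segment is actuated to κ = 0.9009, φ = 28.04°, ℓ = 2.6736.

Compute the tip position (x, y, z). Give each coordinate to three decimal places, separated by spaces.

θ = κ·ℓ = 0.9009 × 2.6736 = 2.40865 rad
ρ = (1 − cos θ)/κ = (1 − -0.74321)/0.9009 = 1.93496
z = sin θ / κ = 0.66906/0.9009 = 0.74266
x = ρ cos φ = 1.93496 × cos(28.04°) = 1.70783
y = ρ sin φ = 1.93496 × sin(28.04°) = 0.90960

1.708 0.910 0.743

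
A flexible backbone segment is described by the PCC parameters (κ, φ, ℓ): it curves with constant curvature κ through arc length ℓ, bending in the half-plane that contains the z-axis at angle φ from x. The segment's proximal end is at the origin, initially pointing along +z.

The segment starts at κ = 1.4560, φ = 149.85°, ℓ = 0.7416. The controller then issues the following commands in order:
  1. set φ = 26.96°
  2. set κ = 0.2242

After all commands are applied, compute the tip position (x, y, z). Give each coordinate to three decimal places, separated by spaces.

initial: κ=1.4560, φ=149.85°, ℓ=0.7416
cmd 1: set φ=26.96° → (κ,φ,ℓ)=(1.4560,26.96°,0.7416) → tip=(0.3235,0.1646,0.6057)
cmd 2: set κ=0.2242 → (κ,φ,ℓ)=(0.2242,26.96°,0.7416) → tip=(0.0548,0.0279,0.7382)

0.055 0.028 0.738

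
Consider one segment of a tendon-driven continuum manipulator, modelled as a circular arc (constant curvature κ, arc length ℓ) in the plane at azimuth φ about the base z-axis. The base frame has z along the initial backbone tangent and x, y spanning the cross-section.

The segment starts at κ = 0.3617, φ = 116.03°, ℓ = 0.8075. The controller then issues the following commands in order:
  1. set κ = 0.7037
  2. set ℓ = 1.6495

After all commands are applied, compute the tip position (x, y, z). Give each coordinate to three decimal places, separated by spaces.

initial: κ=0.3617, φ=116.03°, ℓ=0.8075
cmd 1: set κ=0.7037 → (κ,φ,ℓ)=(0.7037,116.03°,0.8075) → tip=(-0.0980,0.2007,0.7647)
cmd 2: set ℓ=1.6495 → (κ,φ,ℓ)=(0.7037,116.03°,1.6495) → tip=(-0.3750,0.7679,1.3033)

-0.375 0.768 1.303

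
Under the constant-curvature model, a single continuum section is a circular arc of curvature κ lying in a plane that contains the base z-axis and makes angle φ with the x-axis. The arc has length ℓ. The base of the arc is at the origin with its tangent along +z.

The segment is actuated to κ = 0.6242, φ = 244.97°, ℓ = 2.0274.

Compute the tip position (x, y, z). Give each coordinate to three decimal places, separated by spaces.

-0.474 -1.015 1.528

θ = κ·ℓ = 0.6242 × 2.0274 = 1.26550 rad
ρ = (1 − cos θ)/κ = (1 − 0.30057)/0.6242 = 1.12052
z = sin θ / κ = 0.95376/0.6242 = 1.52797
x = ρ cos φ = 1.12052 × cos(244.97°) = -0.47408
y = ρ sin φ = 1.12052 × sin(244.97°) = -1.01529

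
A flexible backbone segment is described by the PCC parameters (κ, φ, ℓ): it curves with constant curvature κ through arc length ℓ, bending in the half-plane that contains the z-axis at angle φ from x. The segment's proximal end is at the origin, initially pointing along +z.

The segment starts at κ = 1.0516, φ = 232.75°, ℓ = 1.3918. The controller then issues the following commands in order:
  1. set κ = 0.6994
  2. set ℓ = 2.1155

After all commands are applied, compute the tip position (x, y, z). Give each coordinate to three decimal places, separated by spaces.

initial: κ=1.0516, φ=232.75°, ℓ=1.3918
cmd 1: set κ=0.6994 → (κ,φ,ℓ)=(0.6994,232.75°,1.3918) → tip=(-0.3787,-0.4980,1.1822)
cmd 2: set ℓ=2.1155 → (κ,φ,ℓ)=(0.6994,232.75°,2.1155) → tip=(-0.7866,-1.0345,1.4239)

-0.787 -1.034 1.424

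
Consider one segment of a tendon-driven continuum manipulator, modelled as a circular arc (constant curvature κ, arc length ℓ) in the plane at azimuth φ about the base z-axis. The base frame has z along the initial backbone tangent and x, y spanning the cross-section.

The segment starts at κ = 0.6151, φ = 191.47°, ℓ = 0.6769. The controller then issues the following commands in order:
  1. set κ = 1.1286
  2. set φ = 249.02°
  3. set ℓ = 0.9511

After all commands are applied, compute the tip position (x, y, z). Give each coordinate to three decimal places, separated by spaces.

initial: κ=0.6151, φ=191.47°, ℓ=0.6769
cmd 1: set κ=1.1286 → (κ,φ,ℓ)=(1.1286,191.47°,0.6769) → tip=(-0.2413,-0.0490,0.6130)
cmd 2: set φ=249.02° → (κ,φ,ℓ)=(1.1286,249.02°,0.6769) → tip=(-0.0882,-0.2299,0.6130)
cmd 3: set ℓ=0.9511 → (κ,φ,ℓ)=(1.1286,249.02°,0.9511) → tip=(-0.1659,-0.4326,0.7787)

-0.166 -0.433 0.779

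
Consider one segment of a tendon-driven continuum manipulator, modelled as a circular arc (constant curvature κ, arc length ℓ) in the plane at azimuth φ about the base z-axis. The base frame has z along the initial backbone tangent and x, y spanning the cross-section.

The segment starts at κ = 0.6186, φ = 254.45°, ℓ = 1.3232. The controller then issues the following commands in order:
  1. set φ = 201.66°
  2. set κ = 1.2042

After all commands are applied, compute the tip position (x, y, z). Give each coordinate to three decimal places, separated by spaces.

-0.789 -0.313 0.830

initial: κ=0.6186, φ=254.45°, ℓ=1.3232
cmd 1: set φ=201.66° → (κ,φ,ℓ)=(0.6186,201.66°,1.3232) → tip=(-0.4758,-0.1890,1.1803)
cmd 2: set κ=1.2042 → (κ,φ,ℓ)=(1.2042,201.66°,1.3232) → tip=(-0.7892,-0.3134,0.8302)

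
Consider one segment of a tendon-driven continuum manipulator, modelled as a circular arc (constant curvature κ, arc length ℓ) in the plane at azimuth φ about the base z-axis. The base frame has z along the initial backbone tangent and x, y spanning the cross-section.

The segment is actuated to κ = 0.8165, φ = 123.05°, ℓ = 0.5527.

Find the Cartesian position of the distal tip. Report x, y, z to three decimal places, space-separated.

θ = κ·ℓ = 0.8165 × 0.5527 = 0.45128 rad
ρ = (1 − cos θ)/κ = (1 − 0.89989)/0.8165 = 0.12261
z = sin θ / κ = 0.43612/0.8165 = 0.53413
x = ρ cos φ = 0.12261 × cos(123.05°) = -0.06687
y = ρ sin φ = 0.12261 × sin(123.05°) = 0.10277

-0.067 0.103 0.534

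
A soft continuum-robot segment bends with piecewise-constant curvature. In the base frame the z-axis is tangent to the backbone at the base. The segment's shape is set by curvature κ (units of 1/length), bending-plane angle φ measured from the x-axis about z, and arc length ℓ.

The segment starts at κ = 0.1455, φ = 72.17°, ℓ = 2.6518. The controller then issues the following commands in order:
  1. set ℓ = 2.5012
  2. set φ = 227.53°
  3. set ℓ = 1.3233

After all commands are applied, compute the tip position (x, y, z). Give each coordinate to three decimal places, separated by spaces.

initial: κ=0.1455, φ=72.17°, ℓ=2.6518
cmd 1: set ℓ=2.5012 → (κ,φ,ℓ)=(0.1455,72.17°,2.5012) → tip=(0.1378,0.4285,2.4464)
cmd 2: set φ=227.53° → (κ,φ,ℓ)=(0.1455,227.53°,2.5012) → tip=(-0.3039,-0.3320,2.4464)
cmd 3: set ℓ=1.3233 → (κ,φ,ℓ)=(0.1455,227.53°,1.3233) → tip=(-0.0858,-0.0937,1.3151)

-0.086 -0.094 1.315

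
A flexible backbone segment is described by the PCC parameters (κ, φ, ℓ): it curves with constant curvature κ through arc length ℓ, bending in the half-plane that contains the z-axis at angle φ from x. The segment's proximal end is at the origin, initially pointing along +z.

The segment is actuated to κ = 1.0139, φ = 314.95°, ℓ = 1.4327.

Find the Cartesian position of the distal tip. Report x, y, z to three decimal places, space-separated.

θ = κ·ℓ = 1.0139 × 1.4327 = 1.45261 rad
ρ = (1 − cos θ)/κ = (1 − 0.11791)/1.0139 = 0.87000
z = sin θ / κ = 0.99302/1.0139 = 0.97941
x = ρ cos φ = 0.87000 × cos(314.95°) = 0.61465
y = ρ sin φ = 0.87000 × sin(314.95°) = -0.61572

0.615 -0.616 0.979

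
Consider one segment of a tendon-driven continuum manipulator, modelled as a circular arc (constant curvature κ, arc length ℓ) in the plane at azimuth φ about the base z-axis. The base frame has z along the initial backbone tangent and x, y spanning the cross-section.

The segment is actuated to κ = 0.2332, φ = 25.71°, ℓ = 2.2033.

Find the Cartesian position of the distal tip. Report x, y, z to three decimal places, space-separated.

θ = κ·ℓ = 0.2332 × 2.2033 = 0.51381 rad
ρ = (1 − cos θ)/κ = (1 − 0.87088)/0.2332 = 0.55369
z = sin θ / κ = 0.49150/0.2332 = 2.10763
x = ρ cos φ = 0.55369 × cos(25.71°) = 0.49888
y = ρ sin φ = 0.55369 × sin(25.71°) = 0.24020

0.499 0.240 2.108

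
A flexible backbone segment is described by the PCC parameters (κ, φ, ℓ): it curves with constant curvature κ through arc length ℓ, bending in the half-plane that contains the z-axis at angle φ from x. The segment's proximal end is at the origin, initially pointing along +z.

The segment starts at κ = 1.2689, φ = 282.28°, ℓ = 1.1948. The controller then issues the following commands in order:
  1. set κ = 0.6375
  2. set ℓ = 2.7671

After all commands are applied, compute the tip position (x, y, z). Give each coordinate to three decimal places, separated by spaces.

0.398 -1.827 1.539

initial: κ=1.2689, φ=282.28°, ℓ=1.1948
cmd 1: set κ=0.6375 → (κ,φ,ℓ)=(0.6375,282.28°,1.1948) → tip=(0.0922,-0.4235,1.0826)
cmd 2: set ℓ=2.7671 → (κ,φ,ℓ)=(0.6375,282.28°,2.7671) → tip=(0.3977,-1.8271,1.5394)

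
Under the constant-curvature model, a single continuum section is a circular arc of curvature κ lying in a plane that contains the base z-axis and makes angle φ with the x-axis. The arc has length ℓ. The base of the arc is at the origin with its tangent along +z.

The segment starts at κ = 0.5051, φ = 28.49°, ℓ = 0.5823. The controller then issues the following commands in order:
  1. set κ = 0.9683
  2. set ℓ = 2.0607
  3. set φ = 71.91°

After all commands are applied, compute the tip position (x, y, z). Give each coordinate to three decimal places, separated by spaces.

0.453 1.386 0.941

initial: κ=0.5051, φ=28.49°, ℓ=0.5823
cmd 1: set κ=0.9683 → (κ,φ,ℓ)=(0.9683,28.49°,0.5823) → tip=(0.1405,0.0763,0.5519)
cmd 2: set ℓ=2.0607 → (κ,φ,ℓ)=(0.9683,28.49°,2.0607) → tip=(1.2816,0.6956,0.9410)
cmd 3: set φ=71.91° → (κ,φ,ℓ)=(0.9683,71.91°,2.0607) → tip=(0.4528,1.3861,0.9410)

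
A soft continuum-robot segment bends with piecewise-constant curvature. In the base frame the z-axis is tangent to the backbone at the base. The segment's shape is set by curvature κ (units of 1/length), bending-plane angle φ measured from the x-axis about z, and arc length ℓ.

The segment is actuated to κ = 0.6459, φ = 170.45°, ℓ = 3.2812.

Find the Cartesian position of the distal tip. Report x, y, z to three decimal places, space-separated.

-2.323 0.391 1.321

θ = κ·ℓ = 0.6459 × 3.2812 = 2.11933 rad
ρ = (1 − cos θ)/κ = (1 − -0.52143)/0.6459 = 2.35553
z = sin θ / κ = 0.85329/0.6459 = 1.32109
x = ρ cos φ = 2.35553 × cos(170.45°) = -2.32288
y = ρ sin φ = 2.35553 × sin(170.45°) = 0.39080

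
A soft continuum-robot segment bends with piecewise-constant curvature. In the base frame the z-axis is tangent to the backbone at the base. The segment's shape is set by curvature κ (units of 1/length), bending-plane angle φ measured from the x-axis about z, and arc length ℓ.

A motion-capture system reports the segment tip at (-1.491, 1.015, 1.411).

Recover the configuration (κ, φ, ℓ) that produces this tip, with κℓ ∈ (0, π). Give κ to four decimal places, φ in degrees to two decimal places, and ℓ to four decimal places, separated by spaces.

ρ = √(x²+y²) = √(-1.491² + 1.015²) = 1.80369
φ = atan2(y, x) mod 360° = atan2(1.015, -1.491) = 145.7549°
|p|² = ρ² + z² = 1.80369² + 1.411² = 5.24423
κ = 2ρ / |p|² = 2×1.80369 / 5.24423 = 0.68788
θ = 2·atan2(ρ, z) = 2·atan2(1.80369, 1.411) = 1.81390 rad
ℓ = θ/κ = 1.81390/0.68788 = 2.63696

0.6879 145.75 2.6370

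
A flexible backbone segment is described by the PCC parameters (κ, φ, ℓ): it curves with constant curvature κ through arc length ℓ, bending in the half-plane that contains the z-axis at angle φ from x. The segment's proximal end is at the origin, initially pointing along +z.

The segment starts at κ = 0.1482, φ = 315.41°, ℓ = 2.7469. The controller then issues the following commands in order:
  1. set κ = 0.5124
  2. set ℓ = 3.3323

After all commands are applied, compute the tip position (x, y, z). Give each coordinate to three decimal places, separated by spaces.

1.579 -1.557 1.933

initial: κ=0.1482, φ=315.41°, ℓ=2.7469
cmd 1: set κ=0.5124 → (κ,φ,ℓ)=(0.5124,315.41°,2.7469) → tip=(1.1639,-1.1474,1.9256)
cmd 2: set ℓ=3.3323 → (κ,φ,ℓ)=(0.5124,315.41°,3.3323) → tip=(1.5792,-1.5568,1.9334)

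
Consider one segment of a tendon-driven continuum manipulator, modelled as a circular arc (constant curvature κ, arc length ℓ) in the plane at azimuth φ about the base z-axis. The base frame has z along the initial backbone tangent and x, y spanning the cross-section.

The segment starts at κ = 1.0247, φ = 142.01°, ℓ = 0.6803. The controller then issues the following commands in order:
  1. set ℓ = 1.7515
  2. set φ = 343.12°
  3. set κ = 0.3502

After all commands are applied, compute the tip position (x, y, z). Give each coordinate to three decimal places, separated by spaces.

initial: κ=1.0247, φ=142.01°, ℓ=0.6803
cmd 1: set ℓ=1.7515 → (κ,φ,ℓ)=(1.0247,142.01°,1.7515) → tip=(-0.9399,0.7341,0.9515)
cmd 2: set φ=343.12° → (κ,φ,ℓ)=(1.0247,343.12°,1.7515) → tip=(1.1413,-0.3463,0.9515)
cmd 3: set κ=0.3502 → (κ,φ,ℓ)=(0.3502,343.12°,1.7515) → tip=(0.4981,-0.1511,1.6437)

0.498 -0.151 1.644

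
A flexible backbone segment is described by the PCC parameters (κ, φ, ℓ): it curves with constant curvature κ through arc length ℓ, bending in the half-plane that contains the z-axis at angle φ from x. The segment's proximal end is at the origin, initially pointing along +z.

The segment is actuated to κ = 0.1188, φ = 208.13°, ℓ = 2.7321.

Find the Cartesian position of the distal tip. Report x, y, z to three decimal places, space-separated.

-0.388 -0.207 2.684

θ = κ·ℓ = 0.1188 × 2.7321 = 0.32457 rad
ρ = (1 − cos θ)/κ = (1 − 0.94779)/0.1188 = 0.43950
z = sin θ / κ = 0.31890/0.1188 = 2.68438
x = ρ cos φ = 0.43950 × cos(208.13°) = -0.38759
y = ρ sin φ = 0.43950 × sin(208.13°) = -0.20721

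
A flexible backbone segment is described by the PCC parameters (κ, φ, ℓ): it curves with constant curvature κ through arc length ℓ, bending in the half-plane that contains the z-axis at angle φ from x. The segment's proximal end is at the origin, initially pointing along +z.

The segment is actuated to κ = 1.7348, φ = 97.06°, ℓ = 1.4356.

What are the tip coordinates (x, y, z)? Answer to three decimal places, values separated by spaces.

-0.127 1.027 0.349

θ = κ·ℓ = 1.7348 × 1.4356 = 2.49048 rad
ρ = (1 − cos θ)/κ = (1 − -0.79541)/1.7348 = 1.03494
z = sin θ / κ = 0.60607/1.7348 = 0.34936
x = ρ cos φ = 1.03494 × cos(97.06°) = -0.12720
y = ρ sin φ = 1.03494 × sin(97.06°) = 1.02709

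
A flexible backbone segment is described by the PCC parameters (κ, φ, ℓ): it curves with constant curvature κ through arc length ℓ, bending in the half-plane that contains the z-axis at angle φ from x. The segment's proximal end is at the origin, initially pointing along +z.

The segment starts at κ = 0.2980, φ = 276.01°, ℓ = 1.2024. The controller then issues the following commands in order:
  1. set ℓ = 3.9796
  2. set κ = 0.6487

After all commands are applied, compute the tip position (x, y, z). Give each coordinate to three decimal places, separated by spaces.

0.298 -2.832 0.819

initial: κ=0.2980, φ=276.01°, ℓ=1.2024
cmd 1: set ℓ=3.9796 → (κ,φ,ℓ)=(0.2980,276.01°,3.9796) → tip=(0.2194,-2.0843,3.1102)
cmd 2: set κ=0.6487 → (κ,φ,ℓ)=(0.6487,276.01°,3.9796) → tip=(0.2982,-2.8320,0.8189)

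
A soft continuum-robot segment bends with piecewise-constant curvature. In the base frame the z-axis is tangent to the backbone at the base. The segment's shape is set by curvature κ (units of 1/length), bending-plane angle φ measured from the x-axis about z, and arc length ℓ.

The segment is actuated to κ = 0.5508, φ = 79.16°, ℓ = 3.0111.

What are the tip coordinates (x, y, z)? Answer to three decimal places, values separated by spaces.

0.371 1.939 1.809

θ = κ·ℓ = 0.5508 × 3.0111 = 1.65851 rad
ρ = (1 − cos θ)/κ = (1 − -0.08761)/0.5508 = 1.97459
z = sin θ / κ = 0.99616/0.5508 = 1.80856
x = ρ cos φ = 1.97459 × cos(79.16°) = 0.37136
y = ρ sin φ = 1.97459 × sin(79.16°) = 1.93936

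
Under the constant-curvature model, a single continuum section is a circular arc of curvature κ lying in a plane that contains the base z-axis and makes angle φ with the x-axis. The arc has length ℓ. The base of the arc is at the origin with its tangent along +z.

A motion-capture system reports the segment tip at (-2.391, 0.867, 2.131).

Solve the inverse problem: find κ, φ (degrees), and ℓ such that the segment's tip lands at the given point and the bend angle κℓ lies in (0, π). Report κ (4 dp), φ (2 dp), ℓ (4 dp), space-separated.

0.4620 160.07 3.7807

ρ = √(x²+y²) = √(-2.391² + 0.867²) = 2.54334
φ = atan2(y, x) mod 360° = atan2(0.867, -2.391) = 160.0689°
|p|² = ρ² + z² = 2.54334² + 2.131² = 11.00973
κ = 2ρ / |p|² = 2×2.54334 / 11.00973 = 0.46202
θ = 2·atan2(ρ, z) = 2·atan2(2.54334, 2.131) = 1.74677 rad
ℓ = θ/κ = 1.74677/0.46202 = 3.78075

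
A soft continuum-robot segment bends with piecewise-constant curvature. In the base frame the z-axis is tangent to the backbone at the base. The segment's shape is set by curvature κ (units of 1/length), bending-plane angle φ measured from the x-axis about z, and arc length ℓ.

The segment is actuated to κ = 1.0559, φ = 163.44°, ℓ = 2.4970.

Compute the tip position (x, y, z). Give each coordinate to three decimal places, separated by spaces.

-1.702 0.506 0.458

θ = κ·ℓ = 1.0559 × 2.4970 = 2.63658 rad
ρ = (1 − cos θ)/κ = (1 − -0.87517)/1.0559 = 1.77590
z = sin θ / κ = 0.48382/1.0559 = 0.45820
x = ρ cos φ = 1.77590 × cos(163.44°) = -1.70224
y = ρ sin φ = 1.77590 × sin(163.44°) = 0.50616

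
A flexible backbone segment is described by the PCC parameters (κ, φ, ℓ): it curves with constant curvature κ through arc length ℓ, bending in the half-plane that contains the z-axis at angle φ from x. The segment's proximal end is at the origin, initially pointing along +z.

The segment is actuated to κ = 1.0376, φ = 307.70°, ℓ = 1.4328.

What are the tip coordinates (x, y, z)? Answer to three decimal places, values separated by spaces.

θ = κ·ℓ = 1.0376 × 1.4328 = 1.48667 rad
ρ = (1 − cos θ)/κ = (1 − 0.08402)/1.0376 = 0.88278
z = sin θ / κ = 0.99646/1.0376 = 0.96035
x = ρ cos φ = 0.88278 × cos(307.70°) = 0.53985
y = ρ sin φ = 0.88278 × sin(307.70°) = -0.69848

0.540 -0.698 0.960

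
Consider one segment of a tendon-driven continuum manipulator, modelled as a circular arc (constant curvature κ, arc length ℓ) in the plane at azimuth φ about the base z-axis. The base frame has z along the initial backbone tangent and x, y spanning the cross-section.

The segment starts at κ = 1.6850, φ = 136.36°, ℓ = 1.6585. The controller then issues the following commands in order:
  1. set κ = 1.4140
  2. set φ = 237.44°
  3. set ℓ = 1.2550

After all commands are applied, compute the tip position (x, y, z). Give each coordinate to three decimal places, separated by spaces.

-0.458 -0.717 0.693

initial: κ=1.6850, φ=136.36°, ℓ=1.6585
cmd 1: set κ=1.4140 → (κ,φ,ℓ)=(1.4140,136.36°,1.6585) → tip=(-0.8697,0.8293,0.5056)
cmd 2: set φ=237.44° → (κ,φ,ℓ)=(1.4140,237.44°,1.6585) → tip=(-0.6467,-1.0128,0.5056)
cmd 3: set ℓ=1.2550 → (κ,φ,ℓ)=(1.4140,237.44°,1.2550) → tip=(-0.4576,-0.7167,0.6926)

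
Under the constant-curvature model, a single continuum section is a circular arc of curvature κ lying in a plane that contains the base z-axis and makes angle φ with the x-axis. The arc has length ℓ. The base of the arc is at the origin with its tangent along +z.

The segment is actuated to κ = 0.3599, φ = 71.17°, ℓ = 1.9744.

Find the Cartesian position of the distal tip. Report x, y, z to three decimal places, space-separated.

θ = κ·ℓ = 0.3599 × 1.9744 = 0.71059 rad
ρ = (1 − cos θ)/κ = (1 − 0.75798)/0.3599 = 0.67247
z = sin θ / κ = 0.65228/0.3599 = 1.81239
x = ρ cos φ = 0.67247 × cos(71.17°) = 0.21705
y = ρ sin φ = 0.67247 × sin(71.17°) = 0.63648

0.217 0.636 1.812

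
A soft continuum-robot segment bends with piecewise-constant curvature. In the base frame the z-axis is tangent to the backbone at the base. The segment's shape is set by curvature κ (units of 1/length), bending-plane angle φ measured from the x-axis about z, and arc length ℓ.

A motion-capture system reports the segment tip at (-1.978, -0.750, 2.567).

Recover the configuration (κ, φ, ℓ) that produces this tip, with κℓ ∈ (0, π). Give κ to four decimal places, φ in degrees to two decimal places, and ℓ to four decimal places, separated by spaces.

ρ = √(x²+y²) = √(-1.978² + -0.750²) = 2.11542
φ = atan2(y, x) mod 360° = atan2(-0.750, -1.978) = 200.7653°
|p|² = ρ² + z² = 2.11542² + 2.567² = 11.06447
κ = 2ρ / |p|² = 2×2.11542 / 11.06447 = 0.38238
θ = 2·atan2(ρ, z) = 2·atan2(2.11542, 2.567) = 1.37851 rad
ℓ = θ/κ = 1.37851/0.38238 = 3.60507

0.3824 200.77 3.6051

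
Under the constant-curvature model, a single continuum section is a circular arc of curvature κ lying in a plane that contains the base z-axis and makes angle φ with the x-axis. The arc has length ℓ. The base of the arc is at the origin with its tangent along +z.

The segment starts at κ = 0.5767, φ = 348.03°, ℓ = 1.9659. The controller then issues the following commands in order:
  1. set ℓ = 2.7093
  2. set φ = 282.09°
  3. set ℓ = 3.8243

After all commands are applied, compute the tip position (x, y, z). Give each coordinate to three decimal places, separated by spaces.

0.579 -2.701 1.396

initial: κ=0.5767, φ=348.03°, ℓ=1.9659
cmd 1: set ℓ=2.7093 → (κ,φ,ℓ)=(0.5767,348.03°,2.7093) → tip=(1.6821,-0.3566,1.7339)
cmd 2: set φ=282.09° → (κ,φ,ℓ)=(0.5767,282.09°,2.7093) → tip=(0.3602,-1.6814,1.7339)
cmd 3: set ℓ=3.8243 → (κ,φ,ℓ)=(0.5767,282.09°,3.8243) → tip=(0.5785,-2.7009,1.3963)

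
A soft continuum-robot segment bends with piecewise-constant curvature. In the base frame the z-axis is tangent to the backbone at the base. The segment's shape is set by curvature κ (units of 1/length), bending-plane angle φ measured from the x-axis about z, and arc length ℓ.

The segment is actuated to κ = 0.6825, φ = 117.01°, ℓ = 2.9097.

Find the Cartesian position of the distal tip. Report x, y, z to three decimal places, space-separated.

θ = κ·ℓ = 0.6825 × 2.9097 = 1.98587 rad
ρ = (1 − cos θ)/κ = (1 − -0.40326)/0.6825 = 2.05606
z = sin θ / κ = 0.91509/0.6825 = 1.34079
x = ρ cos φ = 2.05606 × cos(117.01°) = -0.93375
y = ρ sin φ = 2.05606 × sin(117.01°) = 1.83180

-0.934 1.832 1.341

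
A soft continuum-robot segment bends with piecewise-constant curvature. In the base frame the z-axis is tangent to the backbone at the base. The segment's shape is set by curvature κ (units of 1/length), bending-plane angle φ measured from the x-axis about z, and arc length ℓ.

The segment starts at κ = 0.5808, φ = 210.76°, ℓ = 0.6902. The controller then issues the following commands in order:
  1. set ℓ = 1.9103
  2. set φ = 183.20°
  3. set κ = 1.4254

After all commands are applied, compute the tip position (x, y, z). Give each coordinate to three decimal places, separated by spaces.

-1.340 -0.075 0.285

initial: κ=0.5808, φ=210.76°, ℓ=0.6902
cmd 1: set ℓ=1.9103 → (κ,φ,ℓ)=(0.5808,210.76°,1.9103) → tip=(-0.8210,-0.4886,1.5418)
cmd 2: set φ=183.20° → (κ,φ,ℓ)=(0.5808,183.20°,1.9103) → tip=(-0.9539,-0.0533,1.5418)
cmd 3: set κ=1.4254 → (κ,φ,ℓ)=(1.4254,183.20°,1.9103) → tip=(-1.3404,-0.0749,0.2852)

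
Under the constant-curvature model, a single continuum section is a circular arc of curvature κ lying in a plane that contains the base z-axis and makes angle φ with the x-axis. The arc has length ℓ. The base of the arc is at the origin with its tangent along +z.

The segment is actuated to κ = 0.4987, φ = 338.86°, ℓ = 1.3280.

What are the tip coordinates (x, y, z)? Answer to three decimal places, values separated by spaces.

θ = κ·ℓ = 0.4987 × 1.3280 = 0.66227 rad
ρ = (1 − cos θ)/κ = (1 − 0.78860)/0.4987 = 0.42391
z = sin θ / κ = 0.61491/0.4987 = 1.23303
x = ρ cos φ = 0.42391 × cos(338.86°) = 0.39538
y = ρ sin φ = 0.42391 × sin(338.86°) = -0.15288

0.395 -0.153 1.233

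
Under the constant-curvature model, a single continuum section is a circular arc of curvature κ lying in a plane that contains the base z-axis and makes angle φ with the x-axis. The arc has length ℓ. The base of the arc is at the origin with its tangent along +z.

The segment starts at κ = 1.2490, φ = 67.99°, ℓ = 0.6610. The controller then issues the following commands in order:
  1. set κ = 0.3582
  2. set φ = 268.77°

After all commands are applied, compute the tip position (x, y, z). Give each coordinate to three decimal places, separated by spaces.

-0.002 -0.078 0.655

initial: κ=1.2490, φ=67.99°, ℓ=0.6610
cmd 1: set κ=0.3582 → (κ,φ,ℓ)=(0.3582,67.99°,0.6610) → tip=(0.0292,0.0722,0.6548)
cmd 2: set φ=268.77° → (κ,φ,ℓ)=(0.3582,268.77°,0.6610) → tip=(-0.0017,-0.0779,0.6548)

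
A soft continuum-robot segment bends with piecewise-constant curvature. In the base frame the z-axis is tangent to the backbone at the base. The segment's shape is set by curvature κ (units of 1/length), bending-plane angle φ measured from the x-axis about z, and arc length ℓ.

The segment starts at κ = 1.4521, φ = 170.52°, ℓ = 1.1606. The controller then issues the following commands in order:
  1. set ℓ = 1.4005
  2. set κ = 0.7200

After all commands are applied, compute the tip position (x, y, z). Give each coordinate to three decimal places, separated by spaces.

initial: κ=1.4521, φ=170.52°, ℓ=1.1606
cmd 1: set ℓ=1.4005 → (κ,φ,ℓ)=(1.4521,170.52°,1.4005) → tip=(-0.9826,0.1641,0.6162)
cmd 2: set κ=0.7200 → (κ,φ,ℓ)=(0.7200,170.52°,1.4005) → tip=(-0.6394,0.1068,1.1749)

-0.639 0.107 1.175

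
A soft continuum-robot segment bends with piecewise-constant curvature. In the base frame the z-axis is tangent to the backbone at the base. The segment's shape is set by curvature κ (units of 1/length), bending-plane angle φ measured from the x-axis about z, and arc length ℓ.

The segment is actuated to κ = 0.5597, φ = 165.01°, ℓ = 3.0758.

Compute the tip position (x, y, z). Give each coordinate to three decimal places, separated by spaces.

θ = κ·ℓ = 0.5597 × 3.0758 = 1.72153 rad
ρ = (1 − cos θ)/κ = (1 − -0.15016)/0.5597 = 2.05496
z = sin θ / κ = 0.98866/0.5597 = 1.76641
x = ρ cos φ = 2.05496 × cos(165.01°) = -1.98503
y = ρ sin φ = 2.05496 × sin(165.01°) = 0.53152

-1.985 0.532 1.766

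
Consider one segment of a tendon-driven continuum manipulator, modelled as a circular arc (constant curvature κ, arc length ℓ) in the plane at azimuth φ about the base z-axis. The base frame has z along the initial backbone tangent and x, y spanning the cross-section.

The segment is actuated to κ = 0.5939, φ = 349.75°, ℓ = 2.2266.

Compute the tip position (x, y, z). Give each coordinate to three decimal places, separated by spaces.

1.250 -0.226 1.632

θ = κ·ℓ = 0.5939 × 2.2266 = 1.32238 rad
ρ = (1 − cos θ)/κ = (1 − 0.24587)/0.5939 = 1.26979
z = sin θ / κ = 0.96930/0.5939 = 1.63210
x = ρ cos φ = 1.26979 × cos(349.75°) = 1.24953
y = ρ sin φ = 1.26979 × sin(349.75°) = -0.22595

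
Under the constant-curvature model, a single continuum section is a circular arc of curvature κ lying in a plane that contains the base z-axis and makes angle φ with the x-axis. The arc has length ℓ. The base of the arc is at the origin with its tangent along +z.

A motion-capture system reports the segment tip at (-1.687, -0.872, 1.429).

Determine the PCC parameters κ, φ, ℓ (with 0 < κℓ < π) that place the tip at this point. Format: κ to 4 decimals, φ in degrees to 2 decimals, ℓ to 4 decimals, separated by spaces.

ρ = √(x²+y²) = √(-1.687² + -0.872²) = 1.89904
φ = atan2(y, x) mod 360° = atan2(-0.872, -1.687) = 207.3342°
|p|² = ρ² + z² = 1.89904² + 1.429² = 5.64839
κ = 2ρ / |p|² = 2×1.89904 / 5.64839 = 0.67242
θ = 2·atan2(ρ, z) = 2·atan2(1.89904, 1.429) = 1.85141 rad
ℓ = θ/κ = 1.85141/0.67242 = 2.75337

0.6724 207.33 2.7534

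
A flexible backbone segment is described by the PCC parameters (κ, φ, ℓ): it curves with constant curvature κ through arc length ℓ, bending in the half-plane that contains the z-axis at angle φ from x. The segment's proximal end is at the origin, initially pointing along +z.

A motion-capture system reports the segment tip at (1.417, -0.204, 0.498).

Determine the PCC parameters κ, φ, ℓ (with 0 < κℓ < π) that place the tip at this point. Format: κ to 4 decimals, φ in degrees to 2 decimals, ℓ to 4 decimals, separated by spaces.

1.2462 351.81 1.9836

ρ = √(x²+y²) = √(1.417² + -0.204²) = 1.43161
φ = atan2(y, x) mod 360° = atan2(-0.204, 1.417) = 351.8076°
|p|² = ρ² + z² = 1.43161² + 0.498² = 2.29751
κ = 2ρ / |p|² = 2×1.43161 / 2.29751 = 1.24623
θ = 2·atan2(ρ, z) = 2·atan2(1.43161, 0.498) = 2.47206 rad
ℓ = θ/κ = 2.47206/1.24623 = 1.98363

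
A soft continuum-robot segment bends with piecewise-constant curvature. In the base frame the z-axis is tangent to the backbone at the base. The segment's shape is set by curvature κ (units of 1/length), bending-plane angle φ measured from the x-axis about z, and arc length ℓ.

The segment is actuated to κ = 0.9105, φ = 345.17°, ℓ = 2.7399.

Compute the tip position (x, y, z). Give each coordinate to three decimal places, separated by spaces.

1.909 -0.505 0.662

θ = κ·ℓ = 0.9105 × 2.7399 = 2.49468 rad
ρ = (1 − cos θ)/κ = (1 − -0.79795)/0.9105 = 1.97468
z = sin θ / κ = 0.60273/0.9105 = 0.66197
x = ρ cos φ = 1.97468 × cos(345.17°) = 1.90890
y = ρ sin φ = 1.97468 × sin(345.17°) = -0.50542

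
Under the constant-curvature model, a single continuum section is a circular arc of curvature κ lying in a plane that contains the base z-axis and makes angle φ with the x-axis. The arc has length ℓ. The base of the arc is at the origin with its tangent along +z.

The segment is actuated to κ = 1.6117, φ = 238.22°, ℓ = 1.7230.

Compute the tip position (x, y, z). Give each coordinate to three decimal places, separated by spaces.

θ = κ·ℓ = 1.6117 × 1.7230 = 2.77696 rad
ρ = (1 − cos θ)/κ = (1 − -0.93425)/1.6117 = 1.20013
z = sin θ / κ = 0.35661/1.6117 = 0.22126
x = ρ cos φ = 1.20013 × cos(238.22°) = -0.63206
y = ρ sin φ = 1.20013 × sin(238.22°) = -1.02021

-0.632 -1.020 0.221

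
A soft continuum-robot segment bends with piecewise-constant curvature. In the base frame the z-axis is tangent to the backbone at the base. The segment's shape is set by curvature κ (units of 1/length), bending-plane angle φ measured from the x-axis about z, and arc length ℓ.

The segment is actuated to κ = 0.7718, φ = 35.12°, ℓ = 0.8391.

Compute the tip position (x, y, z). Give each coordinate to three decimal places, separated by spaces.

θ = κ·ℓ = 0.7718 × 0.8391 = 0.64762 rad
ρ = (1 − cos θ)/κ = (1 − 0.79752)/0.7718 = 0.26234
z = sin θ / κ = 0.60329/0.7718 = 0.78166
x = ρ cos φ = 0.26234 × cos(35.12°) = 0.21458
y = ρ sin φ = 0.26234 × sin(35.12°) = 0.15092

0.215 0.151 0.782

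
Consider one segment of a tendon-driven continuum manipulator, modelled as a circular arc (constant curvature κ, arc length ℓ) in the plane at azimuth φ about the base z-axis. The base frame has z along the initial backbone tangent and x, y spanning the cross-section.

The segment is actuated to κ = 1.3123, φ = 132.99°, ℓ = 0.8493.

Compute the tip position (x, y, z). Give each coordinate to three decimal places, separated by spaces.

-0.291 0.312 0.684

θ = κ·ℓ = 1.3123 × 0.8493 = 1.11454 rad
ρ = (1 − cos θ)/κ = (1 − 0.44059)/1.3123 = 0.42628
z = sin θ / κ = 0.89771/1.3123 = 0.68407
x = ρ cos φ = 0.42628 × cos(132.99°) = -0.29067
y = ρ sin φ = 0.42628 × sin(132.99°) = 0.31181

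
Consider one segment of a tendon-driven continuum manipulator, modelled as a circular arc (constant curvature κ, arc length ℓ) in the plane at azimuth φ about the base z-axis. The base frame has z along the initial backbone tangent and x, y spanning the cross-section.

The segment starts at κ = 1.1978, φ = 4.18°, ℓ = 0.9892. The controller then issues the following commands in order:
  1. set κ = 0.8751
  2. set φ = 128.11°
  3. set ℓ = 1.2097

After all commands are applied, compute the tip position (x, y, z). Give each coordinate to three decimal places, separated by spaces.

initial: κ=1.1978, φ=4.18°, ℓ=0.9892
cmd 1: set κ=0.8751 → (κ,φ,ℓ)=(0.8751,4.18°,0.9892) → tip=(0.4010,0.0293,0.8702)
cmd 2: set φ=128.11° → (κ,φ,ℓ)=(0.8751,128.11°,0.9892) → tip=(-0.2481,0.3164,0.8702)
cmd 3: set ℓ=1.2097 → (κ,φ,ℓ)=(0.8751,128.11°,1.2097) → tip=(-0.3596,0.4585,0.9961)

-0.360 0.458 0.996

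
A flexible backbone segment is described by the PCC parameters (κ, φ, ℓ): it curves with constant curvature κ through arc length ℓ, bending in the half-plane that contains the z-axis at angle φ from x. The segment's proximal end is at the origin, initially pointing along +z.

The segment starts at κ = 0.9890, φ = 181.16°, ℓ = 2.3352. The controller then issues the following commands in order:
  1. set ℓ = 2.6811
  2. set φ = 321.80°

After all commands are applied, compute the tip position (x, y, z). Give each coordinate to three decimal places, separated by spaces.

1.496 -1.177 0.476

initial: κ=0.9890, φ=181.16°, ℓ=2.3352
cmd 1: set ℓ=2.6811 → (κ,φ,ℓ)=(0.9890,181.16°,2.6811) → tip=(-1.9029,-0.0385,0.4758)
cmd 2: set φ=321.80° → (κ,φ,ℓ)=(0.9890,321.80°,2.6811) → tip=(1.4957,-1.1770,0.4758)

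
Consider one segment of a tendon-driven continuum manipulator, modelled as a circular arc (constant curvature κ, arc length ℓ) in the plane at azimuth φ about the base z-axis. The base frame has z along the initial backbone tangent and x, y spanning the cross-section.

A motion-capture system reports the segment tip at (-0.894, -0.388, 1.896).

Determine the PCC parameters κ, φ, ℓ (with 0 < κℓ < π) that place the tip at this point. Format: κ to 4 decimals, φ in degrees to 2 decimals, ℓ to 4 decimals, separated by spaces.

ρ = √(x²+y²) = √(-0.894² + -0.388²) = 0.97457
φ = atan2(y, x) mod 360° = atan2(-0.388, -0.894) = 203.4611°
|p|² = ρ² + z² = 0.97457² + 1.896² = 4.54460
κ = 2ρ / |p|² = 2×0.97457 / 4.54460 = 0.42889
θ = 2·atan2(ρ, z) = 2·atan2(0.97457, 1.896) = 0.94959 rad
ℓ = θ/κ = 0.94959/0.42889 = 2.21406

0.4289 203.46 2.2141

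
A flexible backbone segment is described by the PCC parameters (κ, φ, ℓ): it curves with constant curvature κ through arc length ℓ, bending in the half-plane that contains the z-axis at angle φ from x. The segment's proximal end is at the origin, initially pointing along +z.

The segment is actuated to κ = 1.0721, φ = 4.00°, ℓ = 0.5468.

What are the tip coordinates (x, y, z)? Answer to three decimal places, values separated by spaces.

θ = κ·ℓ = 1.0721 × 0.5468 = 0.58622 rad
ρ = (1 − cos θ)/κ = (1 − 0.83304)/1.0721 = 0.15574
z = sin θ / κ = 0.55322/1.0721 = 0.51601
x = ρ cos φ = 0.15574 × cos(4.00°) = 0.15536
y = ρ sin φ = 0.15574 × sin(4.00°) = 0.01086

0.155 0.011 0.516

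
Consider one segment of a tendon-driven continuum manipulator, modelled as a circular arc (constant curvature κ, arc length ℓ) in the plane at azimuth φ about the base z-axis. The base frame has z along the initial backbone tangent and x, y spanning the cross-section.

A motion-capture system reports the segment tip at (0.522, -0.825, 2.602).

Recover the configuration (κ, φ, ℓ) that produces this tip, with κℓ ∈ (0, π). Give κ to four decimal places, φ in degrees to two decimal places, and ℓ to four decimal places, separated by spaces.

0.2528 302.32 2.8397

ρ = √(x²+y²) = √(0.522² + -0.825²) = 0.97627
φ = atan2(y, x) mod 360° = atan2(-0.825, 0.522) = 302.3227°
|p|² = ρ² + z² = 0.97627² + 2.602² = 7.72351
κ = 2ρ / |p|² = 2×0.97627 / 7.72351 = 0.25281
θ = 2·atan2(ρ, z) = 2·atan2(0.97627, 2.602) = 0.71789 rad
ℓ = θ/κ = 0.71789/0.25281 = 2.83971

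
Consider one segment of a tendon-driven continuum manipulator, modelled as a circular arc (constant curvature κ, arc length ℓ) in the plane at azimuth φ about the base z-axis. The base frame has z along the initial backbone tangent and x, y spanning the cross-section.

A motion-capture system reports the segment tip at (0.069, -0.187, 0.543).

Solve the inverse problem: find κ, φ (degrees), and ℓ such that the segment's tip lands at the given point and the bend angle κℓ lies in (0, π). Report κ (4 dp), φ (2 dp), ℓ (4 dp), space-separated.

ρ = √(x²+y²) = √(0.069² + -0.187²) = 0.19932
φ = atan2(y, x) mod 360° = atan2(-0.187, 0.069) = 290.2533°
|p|² = ρ² + z² = 0.19932² + 0.543² = 0.33458
κ = 2ρ / |p|² = 2×0.19932 / 0.33458 = 1.19149
θ = 2·atan2(ρ, z) = 2·atan2(0.19932, 0.543) = 0.70362 rad
ℓ = θ/κ = 0.70362/1.19149 = 0.59053

1.1915 290.25 0.5905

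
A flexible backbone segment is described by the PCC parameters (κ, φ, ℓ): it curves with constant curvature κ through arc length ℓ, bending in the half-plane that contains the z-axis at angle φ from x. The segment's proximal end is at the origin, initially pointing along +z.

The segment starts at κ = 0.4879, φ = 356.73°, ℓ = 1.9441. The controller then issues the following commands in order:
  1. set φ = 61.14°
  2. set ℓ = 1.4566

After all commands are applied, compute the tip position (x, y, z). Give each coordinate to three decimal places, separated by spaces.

initial: κ=0.4879, φ=356.73°, ℓ=1.9441
cmd 1: set φ=61.14° → (κ,φ,ℓ)=(0.4879,61.14°,1.9441) → tip=(0.4126,0.7487,1.6654)
cmd 2: set ℓ=1.4566 → (κ,φ,ℓ)=(0.4879,61.14°,1.4566) → tip=(0.2395,0.4345,1.3370)

0.239 0.435 1.337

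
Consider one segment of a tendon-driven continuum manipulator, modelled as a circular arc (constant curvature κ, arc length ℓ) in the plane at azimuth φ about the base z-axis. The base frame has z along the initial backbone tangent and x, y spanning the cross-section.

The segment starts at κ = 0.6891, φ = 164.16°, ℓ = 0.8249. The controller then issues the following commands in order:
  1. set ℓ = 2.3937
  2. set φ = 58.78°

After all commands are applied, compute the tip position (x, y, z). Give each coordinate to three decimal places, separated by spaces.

0.811 1.339 1.447

initial: κ=0.6891, φ=164.16°, ℓ=0.8249
cmd 1: set ℓ=2.3937 → (κ,φ,ℓ)=(0.6891,164.16°,2.3937) → tip=(-1.5058,0.4272,1.4467)
cmd 2: set φ=58.78° → (κ,φ,ℓ)=(0.6891,58.78°,2.3937) → tip=(0.8113,1.3386,1.4467)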